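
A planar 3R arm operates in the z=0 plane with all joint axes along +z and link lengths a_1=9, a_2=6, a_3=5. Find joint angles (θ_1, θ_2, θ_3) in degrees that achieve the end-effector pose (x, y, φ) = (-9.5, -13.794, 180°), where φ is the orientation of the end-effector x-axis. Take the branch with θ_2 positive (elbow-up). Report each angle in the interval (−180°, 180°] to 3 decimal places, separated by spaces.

wrist centre = target − a_3·(cos φ, sin φ) = (-4.5000, -13.7940)
cos θ_2 = (210.5244−9²−6²)/(2·9·6) = 0.8660; θ_2 = 30.0067° (elbow-up)
β = atan2(-13.7940,-4.5000) = -108.0678°; ψ = atan2(3.0006,14.1958) = 11.9351°
θ_1 = β − ψ = -120.0029°
θ_3 = φ − θ_1 − θ_2 = -90.0038° (wrapped to (-180°,180°])

-120.003 30.007 -90.004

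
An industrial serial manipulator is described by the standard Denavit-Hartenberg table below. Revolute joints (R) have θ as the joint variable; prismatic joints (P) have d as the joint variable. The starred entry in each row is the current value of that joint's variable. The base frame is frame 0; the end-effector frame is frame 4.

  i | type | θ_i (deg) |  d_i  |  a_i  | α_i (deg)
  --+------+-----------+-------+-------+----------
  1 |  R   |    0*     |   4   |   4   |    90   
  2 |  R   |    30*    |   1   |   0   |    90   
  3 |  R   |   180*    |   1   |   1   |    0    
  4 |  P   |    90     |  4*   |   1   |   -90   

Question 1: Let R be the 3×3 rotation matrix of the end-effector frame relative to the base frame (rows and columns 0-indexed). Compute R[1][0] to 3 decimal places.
1.000

End-effector x-axis (col 0 of R) = (-0.0000,1.0000,-0.0000)
R[1][0] = 1.0000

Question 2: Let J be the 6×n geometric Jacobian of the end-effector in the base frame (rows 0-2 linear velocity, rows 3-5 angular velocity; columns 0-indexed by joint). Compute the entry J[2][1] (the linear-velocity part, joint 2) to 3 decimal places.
1.634

axis z_1 = (0.0000,-1.0000,0.0000); lever o_n−o_1 = (1.6340,-0.0000,-4.8301)
cross product → J_v[:, 1] = (4.8301,0.0000,1.6340)
J_ω[:, 1] = z_1
entry J[2][1] = 1.6340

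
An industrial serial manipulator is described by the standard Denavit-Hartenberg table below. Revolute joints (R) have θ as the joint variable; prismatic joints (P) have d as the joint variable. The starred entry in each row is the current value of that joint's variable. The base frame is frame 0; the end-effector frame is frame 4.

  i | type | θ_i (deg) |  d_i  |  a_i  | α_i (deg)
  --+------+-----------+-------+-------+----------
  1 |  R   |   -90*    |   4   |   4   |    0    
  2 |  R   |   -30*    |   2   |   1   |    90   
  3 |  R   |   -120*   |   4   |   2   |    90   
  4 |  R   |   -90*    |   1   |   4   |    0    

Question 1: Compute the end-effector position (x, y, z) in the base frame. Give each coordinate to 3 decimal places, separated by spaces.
0.433 -3.250 4.768

after link 1: o_1 = (0.0000, -4.0000, 4.0000)
after link 2: o_2 = (-0.5000, -4.8660, 6.0000)
after link 3: o_3 = (-3.4641, -2.0000, 4.2679)
after link 4: o_4 = (0.4330, -3.2500, 4.7679)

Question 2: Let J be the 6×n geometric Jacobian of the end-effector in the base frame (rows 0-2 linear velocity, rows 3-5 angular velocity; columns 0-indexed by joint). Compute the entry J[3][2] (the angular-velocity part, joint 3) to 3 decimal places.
axis z_2 = (-0.8660,0.5000,0.0000); lever o_n−o_2 = (0.9330,1.6160,-1.2321)
cross product → J_v[:, 2] = (-0.6160,-1.0670,-1.8660)
J_ω[:, 2] = z_2
entry J[3][2] = -0.8660

-0.866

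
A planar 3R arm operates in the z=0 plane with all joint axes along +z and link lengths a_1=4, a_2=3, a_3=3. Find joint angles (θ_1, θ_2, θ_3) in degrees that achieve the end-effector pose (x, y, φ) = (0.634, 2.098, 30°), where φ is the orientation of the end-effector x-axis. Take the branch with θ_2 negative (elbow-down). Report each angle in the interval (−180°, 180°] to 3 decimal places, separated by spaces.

-149.998 -150.001 -30.001

wrist centre = target − a_3·(cos φ, sin φ) = (-1.9641, 0.5980)
cos θ_2 = (4.2152−4²−3²)/(2·4·3) = -0.8660; θ_2 = -150.0009° (elbow-down)
β = atan2(0.5980,-1.9641) = 163.0661°; ψ = atan2(-1.5000,1.4019) = -46.9354°
θ_1 = β − ψ = 210.0015°
θ_3 = φ − θ_1 − θ_2 = -30.0006° (wrapped to (-180°,180°])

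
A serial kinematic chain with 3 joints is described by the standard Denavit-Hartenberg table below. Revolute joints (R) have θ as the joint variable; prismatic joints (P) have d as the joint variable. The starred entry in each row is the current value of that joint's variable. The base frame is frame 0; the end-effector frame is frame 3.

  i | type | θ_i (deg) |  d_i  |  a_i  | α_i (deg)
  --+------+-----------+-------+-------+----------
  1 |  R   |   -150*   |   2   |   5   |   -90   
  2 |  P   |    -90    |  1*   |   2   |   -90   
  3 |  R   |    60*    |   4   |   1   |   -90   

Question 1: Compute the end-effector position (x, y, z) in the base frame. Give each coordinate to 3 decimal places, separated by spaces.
-7.727 -4.616 4.500

after link 1: o_1 = (-4.3301, -2.5000, 2.0000)
after link 2: o_2 = (-3.8301, -3.3660, 4.0000)
after link 3: o_3 = (-7.7272, -4.6160, 4.5000)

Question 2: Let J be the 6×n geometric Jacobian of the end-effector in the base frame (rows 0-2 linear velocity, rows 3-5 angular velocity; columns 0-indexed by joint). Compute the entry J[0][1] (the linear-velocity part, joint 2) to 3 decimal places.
0.500

prismatic axis z_1 = (0.5000,-0.8660,0.0000)
J_v[:, 1] = z_1; J_ω[:, 1] = (0,0,0)
entry J[0][1] = 0.5000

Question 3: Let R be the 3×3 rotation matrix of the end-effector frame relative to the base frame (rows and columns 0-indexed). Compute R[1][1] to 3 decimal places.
End-effector y-axis (col 1 of R) = (0.8660,0.5000,0.0000)
R[1][1] = 0.5000

0.500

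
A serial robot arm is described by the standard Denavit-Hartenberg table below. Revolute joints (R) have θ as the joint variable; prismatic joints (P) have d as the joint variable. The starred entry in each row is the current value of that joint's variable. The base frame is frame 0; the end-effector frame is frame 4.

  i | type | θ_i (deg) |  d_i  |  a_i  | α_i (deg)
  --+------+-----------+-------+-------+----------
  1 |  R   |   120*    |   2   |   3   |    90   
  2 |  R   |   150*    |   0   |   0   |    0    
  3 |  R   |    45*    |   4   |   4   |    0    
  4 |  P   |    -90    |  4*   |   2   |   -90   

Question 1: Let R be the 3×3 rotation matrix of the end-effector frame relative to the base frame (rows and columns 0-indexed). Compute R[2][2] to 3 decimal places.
End-effector z-axis (col 2 of R) = (0.4830,-0.8365,-0.2588)
R[2][2] = -0.2588

-0.259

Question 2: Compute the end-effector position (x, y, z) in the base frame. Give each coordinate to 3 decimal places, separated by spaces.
after link 1: o_1 = (-1.5000, 2.5981, 2.0000)
after link 2: o_2 = (-1.5000, 2.5981, 2.0000)
after link 3: o_3 = (3.8960, 1.2520, 0.9647)
after link 4: o_4 = (7.6189, 2.8037, 2.8966)

7.619 2.804 2.897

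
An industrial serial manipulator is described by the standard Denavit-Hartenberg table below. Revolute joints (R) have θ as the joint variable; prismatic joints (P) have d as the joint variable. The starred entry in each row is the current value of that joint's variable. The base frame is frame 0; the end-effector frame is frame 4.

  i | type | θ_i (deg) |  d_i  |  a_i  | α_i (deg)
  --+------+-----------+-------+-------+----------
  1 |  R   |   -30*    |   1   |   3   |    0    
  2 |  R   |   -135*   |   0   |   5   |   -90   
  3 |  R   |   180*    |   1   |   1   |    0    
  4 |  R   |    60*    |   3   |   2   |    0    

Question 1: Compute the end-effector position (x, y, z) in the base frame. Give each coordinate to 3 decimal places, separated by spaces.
after link 1: o_1 = (2.5981, -1.5000, 1.0000)
after link 2: o_2 = (-2.2316, -2.7941, 1.0000)
after link 3: o_3 = (-1.0068, -3.5012, 1.0000)
after link 4: o_4 = (0.7356, -6.1402, 2.7321)

0.736 -6.140 2.732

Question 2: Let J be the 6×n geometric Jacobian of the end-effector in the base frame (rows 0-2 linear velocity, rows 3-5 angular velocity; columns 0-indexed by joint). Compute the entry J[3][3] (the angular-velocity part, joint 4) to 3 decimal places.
axis z_3 = (0.2588,-0.9659,0.0000); lever o_n−o_3 = (1.7424,-2.6390,1.7321)
cross product → J_v[:, 3] = (-1.6730,-0.4483,1.0000)
J_ω[:, 3] = z_3
entry J[3][3] = 0.2588

0.259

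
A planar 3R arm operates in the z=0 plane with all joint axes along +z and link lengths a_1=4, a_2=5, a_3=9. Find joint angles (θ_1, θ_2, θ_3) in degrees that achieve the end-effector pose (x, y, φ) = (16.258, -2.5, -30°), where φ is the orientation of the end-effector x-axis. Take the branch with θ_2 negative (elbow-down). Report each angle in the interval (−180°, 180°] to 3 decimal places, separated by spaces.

30.009 -30.016 -29.993

wrist centre = target − a_3·(cos φ, sin φ) = (8.4638, 2.0000)
cos θ_2 = (75.6354−4²−5²)/(2·4·5) = 0.8659; θ_2 = -30.0160° (elbow-down)
β = atan2(2.0000,8.4638) = 13.2952°; ψ = atan2(-2.5012,8.3294) = -16.7143°
θ_1 = β − ψ = 30.0095°
θ_3 = φ − θ_1 − θ_2 = -29.9934° (wrapped to (-180°,180°])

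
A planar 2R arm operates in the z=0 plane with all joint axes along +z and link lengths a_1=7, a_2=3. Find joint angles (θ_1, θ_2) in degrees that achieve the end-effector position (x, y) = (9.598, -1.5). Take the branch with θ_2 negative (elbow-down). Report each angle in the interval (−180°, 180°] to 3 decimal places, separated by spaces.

0.001 -30.004

cos θ_2 = (94.3716−7²−3²)/(2·7·3) = 0.8660; θ_2 = -30.0040° (elbow-down)
β = atan2(-1.5000,9.5980) = -8.8825°; ψ = atan2(-1.5002,9.5980) = -8.8836°
θ_1 = β − ψ = 0.0011°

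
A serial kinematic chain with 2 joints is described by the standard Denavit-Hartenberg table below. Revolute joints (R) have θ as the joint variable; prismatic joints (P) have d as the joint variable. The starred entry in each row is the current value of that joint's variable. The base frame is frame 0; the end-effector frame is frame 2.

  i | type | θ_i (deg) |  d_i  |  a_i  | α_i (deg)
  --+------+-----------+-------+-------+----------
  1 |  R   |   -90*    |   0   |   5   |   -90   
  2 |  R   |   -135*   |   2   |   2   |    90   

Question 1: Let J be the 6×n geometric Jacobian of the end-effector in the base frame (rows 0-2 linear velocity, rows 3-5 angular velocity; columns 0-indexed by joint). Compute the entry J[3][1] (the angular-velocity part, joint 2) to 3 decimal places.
axis z_1 = (1.0000,0.0000,0.0000); lever o_n−o_1 = (2.0000,1.4142,1.4142)
cross product → J_v[:, 1] = (0.0000,-1.4142,1.4142)
J_ω[:, 1] = z_1
entry J[3][1] = 1.0000

1.000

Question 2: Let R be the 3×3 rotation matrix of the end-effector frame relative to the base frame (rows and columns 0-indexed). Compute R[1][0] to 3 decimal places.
0.707

End-effector x-axis (col 0 of R) = (-0.0000,0.7071,0.7071)
R[1][0] = 0.7071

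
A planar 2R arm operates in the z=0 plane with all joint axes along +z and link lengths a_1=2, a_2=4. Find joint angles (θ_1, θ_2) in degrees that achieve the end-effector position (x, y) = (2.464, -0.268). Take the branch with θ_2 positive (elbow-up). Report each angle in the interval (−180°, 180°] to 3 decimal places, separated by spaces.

cos θ_2 = (6.1431−2²−4²)/(2·2·4) = -0.8661; θ_2 = 150.0034° (elbow-up)
β = atan2(-0.2680,2.4640) = -6.2074°; ψ = atan2(1.9998,-1.4642) = 126.2110°
θ_1 = β − ψ = -132.4185°

-132.418 150.003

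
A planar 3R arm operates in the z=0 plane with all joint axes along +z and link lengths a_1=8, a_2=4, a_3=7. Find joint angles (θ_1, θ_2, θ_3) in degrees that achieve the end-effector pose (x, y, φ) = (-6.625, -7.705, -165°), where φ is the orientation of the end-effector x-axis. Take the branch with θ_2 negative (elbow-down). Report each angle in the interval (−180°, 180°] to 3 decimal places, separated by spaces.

-59.997 -134.995 29.992

wrist centre = target − a_3·(cos φ, sin φ) = (0.1365, -5.8933)
cos θ_2 = (34.7492−8²−4²)/(2·8·4) = -0.7070; θ_2 = -134.9949° (elbow-down)
β = atan2(-5.8933,0.1365) = -88.6733°; ψ = atan2(-2.8287,5.1718) = -28.6760°
θ_1 = β − ψ = -59.9973°
θ_3 = φ − θ_1 − θ_2 = 29.9922° (wrapped to (-180°,180°])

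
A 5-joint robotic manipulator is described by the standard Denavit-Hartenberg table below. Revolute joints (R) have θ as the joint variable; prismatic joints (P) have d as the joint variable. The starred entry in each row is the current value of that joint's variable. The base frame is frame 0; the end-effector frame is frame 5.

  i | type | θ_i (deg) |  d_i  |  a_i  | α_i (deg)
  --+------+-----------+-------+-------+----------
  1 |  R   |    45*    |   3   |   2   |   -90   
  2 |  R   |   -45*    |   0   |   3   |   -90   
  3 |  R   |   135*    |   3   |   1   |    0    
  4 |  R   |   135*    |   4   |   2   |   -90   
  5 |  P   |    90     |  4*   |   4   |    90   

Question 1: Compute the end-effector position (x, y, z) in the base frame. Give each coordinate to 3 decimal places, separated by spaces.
after link 1: o_1 = (1.4142, 1.4142, 3.0000)
after link 2: o_2 = (2.9142, 2.9142, 5.1213)
after link 3: o_3 = (4.5607, 3.5607, 2.5000)
after link 4: o_4 = (5.1464, 6.9749, -0.3284)
after link 5: o_5 = (5.1464, 6.9749, 5.3284)

5.146 6.975 5.328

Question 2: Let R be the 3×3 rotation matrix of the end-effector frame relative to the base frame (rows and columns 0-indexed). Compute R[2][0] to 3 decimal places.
0.707

End-effector x-axis (col 0 of R) = (-0.5000,-0.5000,0.7071)
R[2][0] = 0.7071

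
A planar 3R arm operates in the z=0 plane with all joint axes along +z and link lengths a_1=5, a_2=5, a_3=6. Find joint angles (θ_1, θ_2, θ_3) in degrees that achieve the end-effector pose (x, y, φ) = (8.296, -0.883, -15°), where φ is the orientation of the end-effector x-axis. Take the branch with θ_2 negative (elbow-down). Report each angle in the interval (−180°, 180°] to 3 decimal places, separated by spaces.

wrist centre = target − a_3·(cos φ, sin φ) = (2.5004, 0.6699)
cos θ_2 = (6.7010−5²−5²)/(2·5·5) = -0.8660; θ_2 = -149.9948° (elbow-down)
β = atan2(0.6699,2.5004) = 14.9983°; ψ = atan2(-2.5004,0.6701) = -74.9974°
θ_1 = β − ψ = 89.9957°
θ_3 = φ − θ_1 − θ_2 = 44.9991° (wrapped to (-180°,180°])

89.996 -149.995 44.999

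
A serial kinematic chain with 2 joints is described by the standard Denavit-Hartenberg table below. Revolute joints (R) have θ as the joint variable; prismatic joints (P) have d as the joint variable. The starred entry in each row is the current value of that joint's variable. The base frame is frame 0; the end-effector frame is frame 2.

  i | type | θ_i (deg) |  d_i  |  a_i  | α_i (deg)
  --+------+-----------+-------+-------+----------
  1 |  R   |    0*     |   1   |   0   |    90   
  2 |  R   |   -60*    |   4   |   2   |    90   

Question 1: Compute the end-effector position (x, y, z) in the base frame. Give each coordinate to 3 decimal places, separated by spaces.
1.000 -4.000 -0.732

after link 1: o_1 = (0.0000, 0.0000, 1.0000)
after link 2: o_2 = (1.0000, -4.0000, -0.7321)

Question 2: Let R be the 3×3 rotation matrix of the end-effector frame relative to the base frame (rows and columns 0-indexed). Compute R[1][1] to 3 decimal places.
End-effector y-axis (col 1 of R) = (0.0000,-1.0000,0.0000)
R[1][1] = -1.0000

-1.000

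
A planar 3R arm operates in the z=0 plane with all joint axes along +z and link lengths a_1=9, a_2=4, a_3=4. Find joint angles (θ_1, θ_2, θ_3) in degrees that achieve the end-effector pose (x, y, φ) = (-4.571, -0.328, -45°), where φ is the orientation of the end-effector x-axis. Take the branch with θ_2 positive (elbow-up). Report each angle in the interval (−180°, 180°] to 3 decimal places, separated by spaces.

wrist centre = target − a_3·(cos φ, sin φ) = (-7.3994, 2.5004)
cos θ_2 = (61.0037−9²−4²)/(2·9·4) = -0.4999; θ_2 = 119.9966° (elbow-up)
β = atan2(2.5004,-7.3994) = 161.3288°; ψ = atan2(3.4642,7.0002) = 26.3296°
θ_1 = β − ψ = 134.9992°
θ_3 = φ − θ_1 − θ_2 = 60.0042° (wrapped to (-180°,180°])

134.999 119.997 60.004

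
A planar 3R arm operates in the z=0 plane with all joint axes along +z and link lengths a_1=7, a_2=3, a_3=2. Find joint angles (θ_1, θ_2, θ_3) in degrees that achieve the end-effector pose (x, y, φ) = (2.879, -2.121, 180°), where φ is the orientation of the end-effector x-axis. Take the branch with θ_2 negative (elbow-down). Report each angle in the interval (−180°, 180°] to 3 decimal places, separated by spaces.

wrist centre = target − a_3·(cos φ, sin φ) = (4.8790, -2.1210)
cos θ_2 = (28.3033−7²−3²)/(2·7·3) = -0.7071; θ_2 = -134.9966° (elbow-down)
β = atan2(-2.1210,4.8790) = -23.4956°; ψ = atan2(-2.1214,4.8788) = -23.5008°
θ_1 = β − ψ = 0.0052°
θ_3 = φ − θ_1 − θ_2 = -45.0087° (wrapped to (-180°,180°])

0.005 -134.997 -45.009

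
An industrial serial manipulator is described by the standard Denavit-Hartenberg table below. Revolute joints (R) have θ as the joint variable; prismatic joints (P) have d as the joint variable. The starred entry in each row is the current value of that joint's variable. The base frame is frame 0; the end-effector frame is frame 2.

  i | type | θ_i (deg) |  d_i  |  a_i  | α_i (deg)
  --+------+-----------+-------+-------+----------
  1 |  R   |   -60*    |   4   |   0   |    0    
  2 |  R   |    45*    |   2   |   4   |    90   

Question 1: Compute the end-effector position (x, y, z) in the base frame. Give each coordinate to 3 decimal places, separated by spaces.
after link 1: o_1 = (0.0000, 0.0000, 4.0000)
after link 2: o_2 = (3.8637, -1.0353, 6.0000)

3.864 -1.035 6.000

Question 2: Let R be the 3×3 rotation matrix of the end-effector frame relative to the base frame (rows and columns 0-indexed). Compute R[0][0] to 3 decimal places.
0.966

End-effector x-axis (col 0 of R) = (0.9659,-0.2588,0.0000)
R[0][0] = 0.9659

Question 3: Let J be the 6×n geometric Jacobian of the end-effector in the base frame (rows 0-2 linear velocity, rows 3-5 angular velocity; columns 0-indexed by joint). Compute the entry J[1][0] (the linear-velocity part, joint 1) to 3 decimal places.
3.864

axis z_0 = ẑ; lever o_n−o_0 = (3.8637,-1.0353,6.0000)
cross product → J_v[:, 0] = (1.0353,3.8637,-0.0000)
J_ω[:, 0] = z_0
entry J[1][0] = 3.8637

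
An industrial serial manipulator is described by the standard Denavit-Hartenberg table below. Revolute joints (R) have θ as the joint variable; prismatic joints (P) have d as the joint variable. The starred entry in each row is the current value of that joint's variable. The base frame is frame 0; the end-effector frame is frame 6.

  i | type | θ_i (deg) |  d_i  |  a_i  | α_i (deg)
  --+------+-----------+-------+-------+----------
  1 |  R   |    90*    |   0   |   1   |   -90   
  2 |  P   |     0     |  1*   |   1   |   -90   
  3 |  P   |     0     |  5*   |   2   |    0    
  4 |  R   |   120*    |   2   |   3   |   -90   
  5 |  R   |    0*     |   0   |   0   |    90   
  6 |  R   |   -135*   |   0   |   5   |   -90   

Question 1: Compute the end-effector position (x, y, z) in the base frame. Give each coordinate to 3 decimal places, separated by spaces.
after link 1: o_1 = (0.0000, 1.0000, 0.0000)
after link 2: o_2 = (-1.0000, 2.0000, 0.0000)
after link 3: o_3 = (-1.0000, 4.0000, -5.0000)
after link 4: o_4 = (1.5981, 2.5000, -7.0000)
after link 5: o_5 = (1.5981, 2.5000, -7.0000)
after link 6: o_6 = (0.3040, 7.3296, -7.0000)

0.304 7.330 -7.000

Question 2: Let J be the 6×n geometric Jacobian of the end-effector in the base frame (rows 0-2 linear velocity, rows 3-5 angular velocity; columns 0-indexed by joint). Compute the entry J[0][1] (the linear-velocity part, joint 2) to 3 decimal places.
-1.000

prismatic axis z_1 = (-1.0000,0.0000,0.0000)
J_v[:, 1] = z_1; J_ω[:, 1] = (0,0,0)
entry J[0][1] = -1.0000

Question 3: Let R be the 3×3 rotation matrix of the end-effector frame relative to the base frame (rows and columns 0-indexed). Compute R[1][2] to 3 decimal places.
0.259

End-effector z-axis (col 2 of R) = (0.9659,0.2588,-0.0000)
R[1][2] = 0.2588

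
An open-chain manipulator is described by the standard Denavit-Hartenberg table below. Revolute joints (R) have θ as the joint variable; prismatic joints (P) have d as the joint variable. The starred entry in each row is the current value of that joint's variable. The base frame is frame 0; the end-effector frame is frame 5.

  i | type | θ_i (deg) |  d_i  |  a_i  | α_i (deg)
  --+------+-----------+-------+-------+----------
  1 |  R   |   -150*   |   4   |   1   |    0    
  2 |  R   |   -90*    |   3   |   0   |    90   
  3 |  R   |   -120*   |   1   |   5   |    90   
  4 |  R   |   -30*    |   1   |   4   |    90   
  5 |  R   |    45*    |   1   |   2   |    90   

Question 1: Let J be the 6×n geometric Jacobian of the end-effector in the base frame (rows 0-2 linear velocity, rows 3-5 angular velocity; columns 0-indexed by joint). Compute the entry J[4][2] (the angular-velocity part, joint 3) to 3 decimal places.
0.500

axis z_2 = (0.8660,0.5000,0.0000); lever o_n−o_2 = (1.1142,-7.0761,-6.7507)
cross product → J_v[:, 2] = (-3.3753,5.8462,-6.6852)
J_ω[:, 2] = z_2
entry J[4][2] = 0.5000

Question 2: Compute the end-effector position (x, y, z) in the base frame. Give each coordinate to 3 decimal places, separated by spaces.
after link 1: o_1 = (-0.8660, -0.5000, 4.0000)
after link 2: o_2 = (-0.8660, -0.5000, 7.0000)
after link 3: o_3 = (1.2500, -2.1651, 2.6699)
after link 4: o_4 = (0.8170, -5.4151, 0.1699)
after link 5: o_5 = (0.2482, -7.5761, 0.2493)

0.248 -7.576 0.249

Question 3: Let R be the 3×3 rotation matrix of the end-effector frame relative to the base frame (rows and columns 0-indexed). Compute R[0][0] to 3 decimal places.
End-effector x-axis (col 0 of R) = (0.1531,-0.9723,-0.1768)
R[0][0] = 0.1531

0.153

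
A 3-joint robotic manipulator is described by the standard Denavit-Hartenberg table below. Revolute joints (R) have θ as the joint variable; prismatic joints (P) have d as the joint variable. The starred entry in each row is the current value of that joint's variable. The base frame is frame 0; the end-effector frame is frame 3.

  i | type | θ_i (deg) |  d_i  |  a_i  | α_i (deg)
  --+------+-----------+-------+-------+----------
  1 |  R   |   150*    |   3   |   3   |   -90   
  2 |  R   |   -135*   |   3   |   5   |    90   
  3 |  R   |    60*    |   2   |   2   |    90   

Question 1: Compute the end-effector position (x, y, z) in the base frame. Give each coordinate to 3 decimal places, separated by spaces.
after link 1: o_1 = (-2.5981, 1.5000, 3.0000)
after link 2: o_2 = (-1.0362, -2.8658, 6.5355)
after link 3: o_3 = (-0.0651, -5.4265, 5.8284)

-0.065 -5.427 5.828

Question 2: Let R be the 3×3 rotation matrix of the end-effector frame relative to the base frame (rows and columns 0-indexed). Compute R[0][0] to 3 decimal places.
-0.127

End-effector x-axis (col 0 of R) = (-0.1268,-0.9268,0.3536)
R[0][0] = -0.1268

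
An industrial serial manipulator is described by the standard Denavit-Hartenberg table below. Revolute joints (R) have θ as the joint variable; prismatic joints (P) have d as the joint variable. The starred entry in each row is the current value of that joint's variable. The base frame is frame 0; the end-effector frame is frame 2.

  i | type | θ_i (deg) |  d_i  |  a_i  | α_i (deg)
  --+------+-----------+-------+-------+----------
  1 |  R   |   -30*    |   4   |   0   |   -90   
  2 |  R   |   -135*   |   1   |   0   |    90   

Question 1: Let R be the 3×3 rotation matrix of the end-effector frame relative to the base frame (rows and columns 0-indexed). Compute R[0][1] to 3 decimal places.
End-effector y-axis (col 1 of R) = (0.5000,0.8660,0.0000)
R[0][1] = 0.5000

0.500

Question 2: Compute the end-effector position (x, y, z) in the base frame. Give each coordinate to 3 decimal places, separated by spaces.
after link 1: o_1 = (0.0000, 0.0000, 4.0000)
after link 2: o_2 = (0.5000, 0.8660, 4.0000)

0.500 0.866 4.000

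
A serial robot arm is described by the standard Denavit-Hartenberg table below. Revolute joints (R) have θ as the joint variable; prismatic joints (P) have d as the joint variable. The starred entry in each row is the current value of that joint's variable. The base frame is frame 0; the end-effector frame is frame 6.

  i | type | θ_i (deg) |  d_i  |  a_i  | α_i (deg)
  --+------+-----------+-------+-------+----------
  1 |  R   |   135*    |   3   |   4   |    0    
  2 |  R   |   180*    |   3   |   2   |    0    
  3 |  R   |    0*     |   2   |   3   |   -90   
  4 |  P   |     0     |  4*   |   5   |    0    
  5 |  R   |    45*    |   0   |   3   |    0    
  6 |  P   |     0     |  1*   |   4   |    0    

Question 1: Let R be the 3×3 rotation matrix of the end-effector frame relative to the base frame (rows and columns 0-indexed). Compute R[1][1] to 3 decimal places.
0.500

End-effector y-axis (col 1 of R) = (-0.5000,0.5000,-0.7071)
R[1][1] = 0.5000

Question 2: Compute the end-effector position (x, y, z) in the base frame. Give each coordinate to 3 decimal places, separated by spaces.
11.278 -4.207 3.050

after link 1: o_1 = (-2.8284, 2.8284, 3.0000)
after link 2: o_2 = (-1.4142, 1.4142, 6.0000)
after link 3: o_3 = (0.7071, -0.7071, 8.0000)
after link 4: o_4 = (7.0711, -1.4142, 8.0000)
after link 5: o_5 = (8.5711, -2.9142, 5.8787)
after link 6: o_6 = (11.2782, -4.2071, 3.0503)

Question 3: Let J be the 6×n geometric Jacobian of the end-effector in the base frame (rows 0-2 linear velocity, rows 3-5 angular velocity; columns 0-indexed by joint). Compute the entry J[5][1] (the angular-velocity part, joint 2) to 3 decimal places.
1.000

axis z_1 = (0.0000,0.0000,1.0000); lever o_n−o_1 = (14.1066,-7.0355,0.0503)
cross product → J_v[:, 1] = (7.0355,14.1066,-0.0000)
J_ω[:, 1] = z_1
entry J[5][1] = 1.0000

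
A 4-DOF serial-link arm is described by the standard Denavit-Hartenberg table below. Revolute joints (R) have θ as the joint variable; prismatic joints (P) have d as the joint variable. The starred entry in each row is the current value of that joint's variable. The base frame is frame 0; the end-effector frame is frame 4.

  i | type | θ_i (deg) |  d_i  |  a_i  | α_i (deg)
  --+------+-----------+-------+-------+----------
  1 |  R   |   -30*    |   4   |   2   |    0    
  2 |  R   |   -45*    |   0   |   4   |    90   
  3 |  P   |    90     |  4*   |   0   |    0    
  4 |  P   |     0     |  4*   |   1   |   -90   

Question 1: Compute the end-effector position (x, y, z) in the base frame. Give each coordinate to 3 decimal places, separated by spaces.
after link 1: o_1 = (1.7321, -1.0000, 4.0000)
after link 2: o_2 = (2.7673, -4.8637, 4.0000)
after link 3: o_3 = (-1.0964, -5.8990, 4.0000)
after link 4: o_4 = (-4.9601, -6.9343, 5.0000)

-4.960 -6.934 5.000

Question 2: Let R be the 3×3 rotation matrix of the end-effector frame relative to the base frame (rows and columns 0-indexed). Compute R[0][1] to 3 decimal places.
End-effector y-axis (col 1 of R) = (0.9659,0.2588,-0.0000)
R[0][1] = 0.9659

0.966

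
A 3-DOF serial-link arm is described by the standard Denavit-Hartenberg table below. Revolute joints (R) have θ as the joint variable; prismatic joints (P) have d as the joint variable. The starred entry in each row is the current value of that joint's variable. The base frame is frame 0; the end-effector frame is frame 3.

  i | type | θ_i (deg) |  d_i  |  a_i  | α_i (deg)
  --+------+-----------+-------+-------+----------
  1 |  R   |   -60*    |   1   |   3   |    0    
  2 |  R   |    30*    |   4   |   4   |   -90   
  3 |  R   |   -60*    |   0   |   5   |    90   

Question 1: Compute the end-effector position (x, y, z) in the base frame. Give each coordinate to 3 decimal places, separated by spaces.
after link 1: o_1 = (1.5000, -2.5981, 1.0000)
after link 2: o_2 = (4.9641, -4.5981, 5.0000)
after link 3: o_3 = (7.1292, -5.8481, 9.3301)

7.129 -5.848 9.330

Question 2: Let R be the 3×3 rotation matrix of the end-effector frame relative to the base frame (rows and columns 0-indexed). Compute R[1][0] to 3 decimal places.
-0.250

End-effector x-axis (col 0 of R) = (0.4330,-0.2500,0.8660)
R[1][0] = -0.2500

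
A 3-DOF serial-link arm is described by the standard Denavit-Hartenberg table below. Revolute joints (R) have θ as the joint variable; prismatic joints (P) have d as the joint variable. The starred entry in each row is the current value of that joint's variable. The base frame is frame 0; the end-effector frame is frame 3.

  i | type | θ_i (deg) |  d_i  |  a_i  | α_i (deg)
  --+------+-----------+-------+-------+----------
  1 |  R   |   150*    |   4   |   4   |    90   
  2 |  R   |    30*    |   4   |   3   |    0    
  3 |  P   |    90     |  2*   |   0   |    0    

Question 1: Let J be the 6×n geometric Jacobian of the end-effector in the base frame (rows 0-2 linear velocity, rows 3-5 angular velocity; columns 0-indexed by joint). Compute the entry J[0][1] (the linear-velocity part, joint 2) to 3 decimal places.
1.299

axis z_1 = (0.5000,0.8660,0.0000); lever o_n−o_1 = (0.7500,6.4952,1.5000)
cross product → J_v[:, 1] = (1.2990,-0.7500,2.5981)
J_ω[:, 1] = z_1
entry J[0][1] = 1.2990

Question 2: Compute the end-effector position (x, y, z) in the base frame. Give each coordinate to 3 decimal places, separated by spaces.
after link 1: o_1 = (-3.4641, 2.0000, 4.0000)
after link 2: o_2 = (-3.7141, 6.7631, 5.5000)
after link 3: o_3 = (-2.7141, 8.4952, 5.5000)

-2.714 8.495 5.500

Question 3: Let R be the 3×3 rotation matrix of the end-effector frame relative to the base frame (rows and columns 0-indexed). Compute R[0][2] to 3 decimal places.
End-effector z-axis (col 2 of R) = (0.5000,0.8660,0.0000)
R[0][2] = 0.5000

0.500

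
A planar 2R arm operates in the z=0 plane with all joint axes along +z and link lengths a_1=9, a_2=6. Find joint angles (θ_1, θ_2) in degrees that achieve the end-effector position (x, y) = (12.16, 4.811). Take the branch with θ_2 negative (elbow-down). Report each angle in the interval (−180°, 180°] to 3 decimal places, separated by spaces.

cos θ_2 = (171.0113−9²−6²)/(2·9·6) = 0.5001; θ_2 = -59.9931° (elbow-down)
β = atan2(4.8110,12.1600) = 21.5858°; ψ = atan2(-5.1958,12.0006) = -23.4107°
θ_1 = β − ψ = 44.9965°

44.996 -59.993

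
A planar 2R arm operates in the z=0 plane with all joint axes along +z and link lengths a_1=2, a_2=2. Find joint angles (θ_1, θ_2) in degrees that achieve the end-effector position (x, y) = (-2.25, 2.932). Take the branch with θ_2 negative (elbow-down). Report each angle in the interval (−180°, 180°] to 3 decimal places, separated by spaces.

149.991 -44.977

cos θ_2 = (13.6591−2²−2²)/(2·2·2) = 0.7074; θ_2 = -44.9770° (elbow-down)
β = atan2(2.9320,-2.2500) = 127.5024°; ψ = atan2(-1.4136,3.4148) = -22.4885°
θ_1 = β − ψ = 149.9909°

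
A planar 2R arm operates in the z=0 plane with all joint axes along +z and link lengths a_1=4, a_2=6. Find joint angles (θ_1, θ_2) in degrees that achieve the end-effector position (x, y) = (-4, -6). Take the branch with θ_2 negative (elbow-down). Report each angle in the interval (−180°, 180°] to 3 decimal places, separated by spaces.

-67.380 -90.000

cos θ_2 = (52.0000−4²−6²)/(2·4·6) = 0.0000; θ_2 = -90.0000° (elbow-down)
β = atan2(-6.0000,-4.0000) = -123.6901°; ψ = atan2(-6.0000,4.0000) = -56.3099°
θ_1 = β − ψ = -67.3801°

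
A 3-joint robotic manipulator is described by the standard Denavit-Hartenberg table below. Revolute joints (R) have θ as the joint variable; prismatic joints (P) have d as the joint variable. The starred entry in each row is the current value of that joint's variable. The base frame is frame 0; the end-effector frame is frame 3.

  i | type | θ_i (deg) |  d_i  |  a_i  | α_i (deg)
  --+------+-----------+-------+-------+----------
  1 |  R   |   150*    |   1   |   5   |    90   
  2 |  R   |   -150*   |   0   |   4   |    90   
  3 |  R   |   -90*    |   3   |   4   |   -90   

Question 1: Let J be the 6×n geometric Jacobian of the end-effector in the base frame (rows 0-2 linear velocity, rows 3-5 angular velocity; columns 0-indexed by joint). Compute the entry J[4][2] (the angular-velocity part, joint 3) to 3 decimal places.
axis z_2 = (0.4330,-0.2500,0.8660); lever o_n−o_2 = (-0.7010,-4.2141,2.5981)
cross product → J_v[:, 2] = (3.0000,-1.7321,-2.0000)
J_ω[:, 2] = z_2
entry J[4][2] = -0.2500

-0.250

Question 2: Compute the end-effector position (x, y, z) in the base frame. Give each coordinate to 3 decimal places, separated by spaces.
-2.031 -3.446 1.598

after link 1: o_1 = (-4.3301, 2.5000, 1.0000)
after link 2: o_2 = (-1.3301, 0.7679, -1.0000)
after link 3: o_3 = (-2.0311, -3.4462, 1.5981)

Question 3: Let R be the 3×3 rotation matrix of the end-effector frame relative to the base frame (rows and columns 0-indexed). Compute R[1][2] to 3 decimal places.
-0.433

End-effector z-axis (col 2 of R) = (0.7500,-0.4330,-0.5000)
R[1][2] = -0.4330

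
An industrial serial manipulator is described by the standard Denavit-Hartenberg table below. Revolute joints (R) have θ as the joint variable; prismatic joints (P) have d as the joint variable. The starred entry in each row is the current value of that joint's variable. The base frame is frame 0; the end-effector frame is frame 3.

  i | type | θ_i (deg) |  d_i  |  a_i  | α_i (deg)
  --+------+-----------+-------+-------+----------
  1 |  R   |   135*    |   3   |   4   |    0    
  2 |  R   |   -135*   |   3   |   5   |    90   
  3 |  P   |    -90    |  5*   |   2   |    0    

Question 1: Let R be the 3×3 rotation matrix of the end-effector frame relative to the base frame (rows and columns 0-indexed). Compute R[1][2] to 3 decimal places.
-1.000

End-effector z-axis (col 2 of R) = (0.0000,-1.0000,0.0000)
R[1][2] = -1.0000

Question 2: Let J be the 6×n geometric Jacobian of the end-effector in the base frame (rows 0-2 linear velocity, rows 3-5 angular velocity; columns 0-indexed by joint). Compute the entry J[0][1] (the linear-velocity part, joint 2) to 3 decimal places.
axis z_1 = (0.0000,0.0000,1.0000); lever o_n−o_1 = (5.0000,-5.0000,1.0000)
cross product → J_v[:, 1] = (5.0000,5.0000,-0.0000)
J_ω[:, 1] = z_1
entry J[0][1] = 5.0000

5.000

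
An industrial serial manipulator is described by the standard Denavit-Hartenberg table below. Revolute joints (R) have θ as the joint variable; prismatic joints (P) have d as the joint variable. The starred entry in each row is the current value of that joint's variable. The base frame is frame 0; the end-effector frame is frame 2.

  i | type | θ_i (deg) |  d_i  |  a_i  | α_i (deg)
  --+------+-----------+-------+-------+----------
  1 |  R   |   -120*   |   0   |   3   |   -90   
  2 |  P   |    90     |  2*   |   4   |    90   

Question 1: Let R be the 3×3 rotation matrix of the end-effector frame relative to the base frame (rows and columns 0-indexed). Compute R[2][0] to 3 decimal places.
End-effector x-axis (col 0 of R) = (0.0000,-0.0000,-1.0000)
R[2][0] = -1.0000

-1.000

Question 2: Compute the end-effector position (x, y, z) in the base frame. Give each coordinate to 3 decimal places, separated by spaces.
after link 1: o_1 = (-1.5000, -2.5981, 0.0000)
after link 2: o_2 = (0.2321, -3.5981, -4.0000)

0.232 -3.598 -4.000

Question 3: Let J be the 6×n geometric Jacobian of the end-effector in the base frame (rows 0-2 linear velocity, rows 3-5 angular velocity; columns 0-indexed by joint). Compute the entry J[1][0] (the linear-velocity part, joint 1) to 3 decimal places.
0.232

axis z_0 = ẑ; lever o_n−o_0 = (0.2321,-3.5981,-4.0000)
cross product → J_v[:, 0] = (3.5981,0.2321,-0.0000)
J_ω[:, 0] = z_0
entry J[1][0] = 0.2321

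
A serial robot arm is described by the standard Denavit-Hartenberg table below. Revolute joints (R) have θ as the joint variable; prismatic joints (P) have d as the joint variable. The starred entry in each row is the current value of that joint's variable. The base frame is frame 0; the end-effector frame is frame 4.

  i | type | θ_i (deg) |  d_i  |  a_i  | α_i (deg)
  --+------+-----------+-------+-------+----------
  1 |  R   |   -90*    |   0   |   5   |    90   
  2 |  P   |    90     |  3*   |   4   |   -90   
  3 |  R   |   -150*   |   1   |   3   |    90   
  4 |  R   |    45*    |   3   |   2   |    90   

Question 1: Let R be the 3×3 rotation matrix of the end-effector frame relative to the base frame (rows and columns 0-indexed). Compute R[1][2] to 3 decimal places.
-0.707

End-effector z-axis (col 2 of R) = (-0.3536,-0.7071,-0.6124)
R[1][2] = -0.7071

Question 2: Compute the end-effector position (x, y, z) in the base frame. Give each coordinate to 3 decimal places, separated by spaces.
after link 1: o_1 = (0.0000, -5.0000, 0.0000)
after link 2: o_2 = (-3.0000, -5.0000, 4.0000)
after link 3: o_3 = (-4.5000, -4.0000, 1.4019)
after link 4: o_4 = (-2.6090, -2.5858, -1.3228)

-2.609 -2.586 -1.323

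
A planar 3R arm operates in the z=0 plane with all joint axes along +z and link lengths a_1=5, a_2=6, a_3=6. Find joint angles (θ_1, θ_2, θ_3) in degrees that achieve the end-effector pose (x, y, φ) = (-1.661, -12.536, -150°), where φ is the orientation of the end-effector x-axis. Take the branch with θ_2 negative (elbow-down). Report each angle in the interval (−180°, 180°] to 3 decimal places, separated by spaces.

wrist centre = target − a_3·(cos φ, sin φ) = (3.5352, -9.5360)
cos θ_2 = (103.4326−5²−6²)/(2·5·6) = 0.7072; θ_2 = -44.9916° (elbow-down)
β = atan2(-9.5360,3.5352) = -69.6594°; ψ = atan2(-4.2420,9.2433) = -24.6519°
θ_1 = β − ψ = -45.0076°
θ_3 = φ − θ_1 − θ_2 = -60.0008° (wrapped to (-180°,180°])

-45.008 -44.992 -60.001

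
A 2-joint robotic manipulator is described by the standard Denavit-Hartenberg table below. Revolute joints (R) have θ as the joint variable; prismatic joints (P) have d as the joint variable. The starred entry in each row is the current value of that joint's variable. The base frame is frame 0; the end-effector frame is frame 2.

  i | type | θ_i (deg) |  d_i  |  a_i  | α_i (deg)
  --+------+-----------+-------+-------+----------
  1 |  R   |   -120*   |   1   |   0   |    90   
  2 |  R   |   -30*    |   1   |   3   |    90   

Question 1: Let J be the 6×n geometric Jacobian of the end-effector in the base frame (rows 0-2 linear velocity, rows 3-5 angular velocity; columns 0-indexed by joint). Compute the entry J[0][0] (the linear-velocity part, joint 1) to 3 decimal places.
axis z_0 = ẑ; lever o_n−o_0 = (-2.1651,-1.7500,-0.5000)
cross product → J_v[:, 0] = (1.7500,-2.1651,0.0000)
J_ω[:, 0] = z_0
entry J[0][0] = 1.7500

1.750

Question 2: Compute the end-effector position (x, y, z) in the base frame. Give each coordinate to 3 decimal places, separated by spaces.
after link 1: o_1 = (0.0000, 0.0000, 1.0000)
after link 2: o_2 = (-2.1651, -1.7500, -0.5000)

-2.165 -1.750 -0.500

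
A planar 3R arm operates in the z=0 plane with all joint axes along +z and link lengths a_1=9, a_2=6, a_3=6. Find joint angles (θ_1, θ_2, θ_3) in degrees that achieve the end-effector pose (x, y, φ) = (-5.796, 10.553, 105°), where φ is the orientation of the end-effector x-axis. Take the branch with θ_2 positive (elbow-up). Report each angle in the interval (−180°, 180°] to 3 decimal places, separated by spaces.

90.002 134.997 -119.999

wrist centre = target − a_3·(cos φ, sin φ) = (-4.2431, 4.7574)
cos θ_2 = (40.6371−9²−6²)/(2·9·6) = -0.7071; θ_2 = 134.9966° (elbow-up)
β = atan2(4.7574,-4.2431) = 131.7292°; ψ = atan2(4.2429,4.7576) = 41.7270°
θ_1 = β − ψ = 90.0023°
θ_3 = φ − θ_1 − θ_2 = -119.9988° (wrapped to (-180°,180°])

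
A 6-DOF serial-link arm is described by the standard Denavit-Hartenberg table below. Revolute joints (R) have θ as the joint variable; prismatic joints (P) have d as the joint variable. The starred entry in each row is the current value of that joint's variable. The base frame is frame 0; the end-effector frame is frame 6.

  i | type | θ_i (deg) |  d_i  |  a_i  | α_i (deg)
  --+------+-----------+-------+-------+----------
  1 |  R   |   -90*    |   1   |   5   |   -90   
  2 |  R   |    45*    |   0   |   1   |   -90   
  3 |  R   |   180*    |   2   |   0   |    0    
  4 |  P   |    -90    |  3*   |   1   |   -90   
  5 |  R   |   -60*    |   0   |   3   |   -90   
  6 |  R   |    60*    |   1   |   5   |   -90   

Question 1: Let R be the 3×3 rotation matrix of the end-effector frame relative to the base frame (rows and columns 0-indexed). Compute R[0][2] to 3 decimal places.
End-effector z-axis (col 2 of R) = (0.4330,-0.8839,0.1768)
R[0][2] = 0.4330

0.433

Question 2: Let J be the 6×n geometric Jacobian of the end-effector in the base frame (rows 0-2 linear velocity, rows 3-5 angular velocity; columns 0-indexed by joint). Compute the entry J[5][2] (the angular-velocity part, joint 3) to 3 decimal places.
axis z_2 = (0.0000,0.7071,-0.7071); lever o_n−o_2 = (-4.6160,3.4882,-9.6119)
cross product → J_v[:, 2] = (-4.3301,3.2640,3.2640)
J_ω[:, 2] = z_2
entry J[5][2] = -0.7071

-0.707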